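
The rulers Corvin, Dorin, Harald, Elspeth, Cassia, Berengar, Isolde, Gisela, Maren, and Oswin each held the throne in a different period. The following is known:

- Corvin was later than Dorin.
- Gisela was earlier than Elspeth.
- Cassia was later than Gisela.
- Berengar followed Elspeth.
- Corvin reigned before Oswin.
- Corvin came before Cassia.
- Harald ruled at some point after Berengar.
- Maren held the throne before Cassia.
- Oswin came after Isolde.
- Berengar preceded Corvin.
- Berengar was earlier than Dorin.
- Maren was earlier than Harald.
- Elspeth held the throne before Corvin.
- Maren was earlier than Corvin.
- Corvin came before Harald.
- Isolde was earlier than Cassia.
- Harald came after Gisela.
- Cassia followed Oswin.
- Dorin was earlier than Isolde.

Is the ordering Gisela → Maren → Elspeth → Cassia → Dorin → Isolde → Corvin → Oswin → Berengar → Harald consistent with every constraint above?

no

The constraints require Oswin before Cassia, but in the proposed sequence Cassia appears ahead of Oswin. That one violation is enough.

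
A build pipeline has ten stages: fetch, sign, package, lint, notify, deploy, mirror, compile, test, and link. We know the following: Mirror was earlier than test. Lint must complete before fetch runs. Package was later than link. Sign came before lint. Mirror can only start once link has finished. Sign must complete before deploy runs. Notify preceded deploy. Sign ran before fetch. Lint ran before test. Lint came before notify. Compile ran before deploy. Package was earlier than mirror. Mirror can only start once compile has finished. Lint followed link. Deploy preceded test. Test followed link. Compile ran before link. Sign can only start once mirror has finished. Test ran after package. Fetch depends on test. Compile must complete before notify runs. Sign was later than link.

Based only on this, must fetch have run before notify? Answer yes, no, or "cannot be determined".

Tracing the constraints gives notify → deploy → test → fetch, so notify must come before fetch.
That means fetch cannot be before notify.

no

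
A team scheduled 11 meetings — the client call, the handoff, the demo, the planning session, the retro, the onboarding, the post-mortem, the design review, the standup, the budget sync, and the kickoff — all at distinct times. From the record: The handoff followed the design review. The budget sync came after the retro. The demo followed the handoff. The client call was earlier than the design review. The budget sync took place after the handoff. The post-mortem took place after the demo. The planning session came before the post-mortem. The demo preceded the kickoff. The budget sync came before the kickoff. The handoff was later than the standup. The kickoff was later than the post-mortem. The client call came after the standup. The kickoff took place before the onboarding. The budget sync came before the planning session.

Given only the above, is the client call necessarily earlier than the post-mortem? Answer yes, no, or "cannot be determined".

yes

Chain the constraints: the client call → the design review → the handoff → the demo → the post-mortem. Each link is directly stated, so the client call comes before the post-mortem.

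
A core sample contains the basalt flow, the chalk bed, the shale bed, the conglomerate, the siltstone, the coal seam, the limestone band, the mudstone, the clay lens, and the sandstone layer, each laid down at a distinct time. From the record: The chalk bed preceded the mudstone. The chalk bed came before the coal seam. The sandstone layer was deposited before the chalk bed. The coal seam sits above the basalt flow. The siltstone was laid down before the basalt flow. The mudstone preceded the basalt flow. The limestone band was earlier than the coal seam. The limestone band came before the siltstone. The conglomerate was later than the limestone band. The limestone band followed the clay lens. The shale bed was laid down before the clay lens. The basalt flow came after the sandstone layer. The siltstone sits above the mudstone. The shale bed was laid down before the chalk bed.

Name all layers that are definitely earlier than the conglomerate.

Directly stated before the conglomerate: the limestone band.
The clay lens reaches the conglomerate via the clay lens → the limestone band → the conglomerate.
The shale bed reaches the conglomerate via the shale bed → the clay lens → the limestone band → the conglomerate.
No chain forces the siltstone (or any of the others) ahead of the conglomerate.

the clay lens, the limestone band, the shale bed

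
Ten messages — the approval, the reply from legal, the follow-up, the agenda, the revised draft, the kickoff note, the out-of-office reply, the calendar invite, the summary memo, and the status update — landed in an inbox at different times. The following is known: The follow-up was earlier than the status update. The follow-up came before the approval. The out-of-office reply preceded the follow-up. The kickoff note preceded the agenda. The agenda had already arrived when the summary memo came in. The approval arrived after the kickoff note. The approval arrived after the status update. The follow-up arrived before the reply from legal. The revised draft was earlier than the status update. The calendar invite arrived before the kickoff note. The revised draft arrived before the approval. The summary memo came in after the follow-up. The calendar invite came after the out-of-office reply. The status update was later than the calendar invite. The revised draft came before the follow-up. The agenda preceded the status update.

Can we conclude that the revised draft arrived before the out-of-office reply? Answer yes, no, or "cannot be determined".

cannot be determined

No chain of stated constraints runs from the revised draft to the out-of-office reply, and none runs from the out-of-office reply to the revised draft either.
So the relative order of the revised draft and the out-of-office reply is not fixed by the given facts.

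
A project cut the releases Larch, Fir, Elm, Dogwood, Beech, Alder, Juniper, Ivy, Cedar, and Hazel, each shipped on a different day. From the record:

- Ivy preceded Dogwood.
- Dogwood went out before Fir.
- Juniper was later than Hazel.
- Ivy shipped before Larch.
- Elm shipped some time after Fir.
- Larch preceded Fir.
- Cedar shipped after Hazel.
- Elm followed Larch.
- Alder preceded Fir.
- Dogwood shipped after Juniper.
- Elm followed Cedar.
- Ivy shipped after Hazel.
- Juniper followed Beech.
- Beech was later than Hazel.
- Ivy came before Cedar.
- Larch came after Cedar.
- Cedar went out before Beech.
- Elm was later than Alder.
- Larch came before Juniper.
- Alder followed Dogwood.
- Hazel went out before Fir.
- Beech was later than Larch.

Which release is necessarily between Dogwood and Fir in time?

Tracing the constraints gives Dogwood → Alder → Fir, so Alder sits after Dogwood and before Fir.
No other release is forced both after Dogwood and before Fir.

Alder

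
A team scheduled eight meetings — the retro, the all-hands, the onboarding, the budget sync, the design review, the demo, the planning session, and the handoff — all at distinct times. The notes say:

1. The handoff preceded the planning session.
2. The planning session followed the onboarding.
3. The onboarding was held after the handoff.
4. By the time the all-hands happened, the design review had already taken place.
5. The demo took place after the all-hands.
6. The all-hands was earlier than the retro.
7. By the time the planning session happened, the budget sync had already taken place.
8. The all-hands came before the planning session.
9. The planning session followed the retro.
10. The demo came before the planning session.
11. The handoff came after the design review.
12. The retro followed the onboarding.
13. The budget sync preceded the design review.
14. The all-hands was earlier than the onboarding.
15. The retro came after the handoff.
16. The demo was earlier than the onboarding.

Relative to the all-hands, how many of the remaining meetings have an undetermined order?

1

Forced before the all-hands: the budget sync and the design review; forced after the all-hands: the demo, the onboarding, the planning session, and the retro.
That leaves the handoff with no forced order relative to the all-hands — 1.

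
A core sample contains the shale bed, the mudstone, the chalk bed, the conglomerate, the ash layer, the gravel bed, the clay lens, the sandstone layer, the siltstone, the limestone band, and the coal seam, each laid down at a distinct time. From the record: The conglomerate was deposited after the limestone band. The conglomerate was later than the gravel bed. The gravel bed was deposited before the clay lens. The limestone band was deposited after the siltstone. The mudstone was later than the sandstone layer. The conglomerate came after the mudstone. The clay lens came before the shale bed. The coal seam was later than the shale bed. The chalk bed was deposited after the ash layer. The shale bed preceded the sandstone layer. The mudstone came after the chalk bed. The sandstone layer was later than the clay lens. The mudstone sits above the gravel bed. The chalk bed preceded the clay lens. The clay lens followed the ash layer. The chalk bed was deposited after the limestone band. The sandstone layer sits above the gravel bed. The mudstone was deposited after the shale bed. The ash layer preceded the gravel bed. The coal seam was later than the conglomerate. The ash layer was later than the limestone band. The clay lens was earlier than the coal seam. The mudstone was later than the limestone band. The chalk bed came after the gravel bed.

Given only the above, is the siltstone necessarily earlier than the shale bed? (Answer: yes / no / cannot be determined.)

Chain the constraints: the siltstone → the limestone band → the chalk bed → the clay lens → the shale bed. Each link is directly stated, so the siltstone comes before the shale bed.

yes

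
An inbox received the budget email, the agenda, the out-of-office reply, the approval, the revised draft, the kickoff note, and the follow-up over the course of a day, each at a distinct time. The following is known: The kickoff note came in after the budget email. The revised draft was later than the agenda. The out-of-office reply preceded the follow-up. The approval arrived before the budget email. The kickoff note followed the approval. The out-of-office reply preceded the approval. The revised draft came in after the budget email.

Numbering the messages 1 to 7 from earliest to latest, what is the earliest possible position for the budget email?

The approval and the out-of-office reply must both come before the budget email — 2 forced predecessors.
Nothing else is forced ahead of the budget email, so its earliest slot is position 2 + 1 = 3.

3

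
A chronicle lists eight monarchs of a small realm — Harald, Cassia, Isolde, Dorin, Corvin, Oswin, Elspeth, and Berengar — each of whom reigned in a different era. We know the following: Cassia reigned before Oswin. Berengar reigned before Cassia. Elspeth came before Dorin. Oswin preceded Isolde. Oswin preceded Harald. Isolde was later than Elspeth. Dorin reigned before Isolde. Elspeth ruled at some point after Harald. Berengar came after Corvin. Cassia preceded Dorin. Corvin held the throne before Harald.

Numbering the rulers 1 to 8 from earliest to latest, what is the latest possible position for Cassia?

Cassia must come before Dorin, Elspeth, Harald, Isolde, and Oswin — 5 rulers forced after them.
Everything else can be placed before Cassia in some valid order, so Cassia can sit as late as position 8 − 5 = 3.

3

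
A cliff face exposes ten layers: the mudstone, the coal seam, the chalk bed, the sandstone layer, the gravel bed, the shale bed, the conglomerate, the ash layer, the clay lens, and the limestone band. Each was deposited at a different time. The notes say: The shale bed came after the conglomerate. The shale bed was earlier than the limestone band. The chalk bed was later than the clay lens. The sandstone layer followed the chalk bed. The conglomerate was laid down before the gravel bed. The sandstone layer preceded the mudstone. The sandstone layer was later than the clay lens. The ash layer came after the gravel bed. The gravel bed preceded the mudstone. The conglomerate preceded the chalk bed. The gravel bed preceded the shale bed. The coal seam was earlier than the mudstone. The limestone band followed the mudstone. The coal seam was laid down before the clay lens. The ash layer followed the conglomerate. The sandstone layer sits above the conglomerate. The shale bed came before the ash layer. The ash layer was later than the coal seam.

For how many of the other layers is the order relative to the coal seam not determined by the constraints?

Forced after the coal seam: the ash layer, the chalk bed, the clay lens, the limestone band, the mudstone, and the sandstone layer.
That leaves the conglomerate, the gravel bed, and the shale bed with no forced order relative to the coal seam — 3.

3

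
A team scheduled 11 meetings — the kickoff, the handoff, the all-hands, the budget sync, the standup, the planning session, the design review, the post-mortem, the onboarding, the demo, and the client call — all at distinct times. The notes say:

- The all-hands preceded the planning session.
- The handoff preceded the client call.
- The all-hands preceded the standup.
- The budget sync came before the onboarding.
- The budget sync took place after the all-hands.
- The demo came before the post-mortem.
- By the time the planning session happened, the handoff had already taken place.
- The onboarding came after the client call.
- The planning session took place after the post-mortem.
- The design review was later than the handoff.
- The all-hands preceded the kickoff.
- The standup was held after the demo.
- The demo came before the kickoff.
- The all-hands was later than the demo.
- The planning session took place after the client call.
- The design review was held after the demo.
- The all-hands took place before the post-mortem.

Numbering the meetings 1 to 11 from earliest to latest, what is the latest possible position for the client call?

The client call must come before the onboarding and the planning session — 2 meetings forced after it.
Everything else can be placed before the client call in some valid order, so the client call can sit as late as position 11 − 2 = 9.

9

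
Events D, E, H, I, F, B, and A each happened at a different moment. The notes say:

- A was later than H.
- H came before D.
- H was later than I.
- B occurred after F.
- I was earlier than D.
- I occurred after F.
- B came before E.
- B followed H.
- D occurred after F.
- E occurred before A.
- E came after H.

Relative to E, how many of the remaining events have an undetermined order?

Forced before E: B, F, H, and I; forced after E: A.
That leaves D with no forced order relative to E — 1.

1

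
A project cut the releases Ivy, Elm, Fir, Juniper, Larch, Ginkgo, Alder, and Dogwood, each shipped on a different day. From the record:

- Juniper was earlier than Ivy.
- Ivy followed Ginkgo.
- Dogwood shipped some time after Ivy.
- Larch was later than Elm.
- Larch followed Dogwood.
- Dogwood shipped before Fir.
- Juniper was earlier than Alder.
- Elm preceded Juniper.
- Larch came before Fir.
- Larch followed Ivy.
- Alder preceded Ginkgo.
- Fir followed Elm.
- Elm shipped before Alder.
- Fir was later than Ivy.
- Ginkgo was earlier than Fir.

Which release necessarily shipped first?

Elm has a chain of constraints placing it before every other release, so Elm must be first.

Elm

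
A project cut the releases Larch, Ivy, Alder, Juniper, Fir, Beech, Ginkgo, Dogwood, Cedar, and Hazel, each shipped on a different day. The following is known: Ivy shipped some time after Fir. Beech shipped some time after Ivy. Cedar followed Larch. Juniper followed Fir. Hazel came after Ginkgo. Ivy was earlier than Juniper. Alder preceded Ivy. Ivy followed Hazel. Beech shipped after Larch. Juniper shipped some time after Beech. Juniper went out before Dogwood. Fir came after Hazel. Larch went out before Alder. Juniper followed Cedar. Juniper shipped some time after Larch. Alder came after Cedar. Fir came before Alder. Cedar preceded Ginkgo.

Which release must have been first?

Larch has a chain of constraints placing it before every other release, so Larch must be first.

Larch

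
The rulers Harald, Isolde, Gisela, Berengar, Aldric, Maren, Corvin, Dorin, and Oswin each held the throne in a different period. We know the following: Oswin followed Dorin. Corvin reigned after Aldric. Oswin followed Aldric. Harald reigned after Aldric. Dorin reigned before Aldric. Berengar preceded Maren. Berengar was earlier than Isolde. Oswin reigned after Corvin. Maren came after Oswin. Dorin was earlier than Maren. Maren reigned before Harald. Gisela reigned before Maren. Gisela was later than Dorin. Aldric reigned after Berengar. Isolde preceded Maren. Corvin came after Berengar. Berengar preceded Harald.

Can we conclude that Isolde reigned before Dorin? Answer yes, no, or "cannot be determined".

No chain of stated constraints runs from Isolde to Dorin, and none runs from Dorin to Isolde either.
So the relative order of Isolde and Dorin is not fixed by the given facts.

cannot be determined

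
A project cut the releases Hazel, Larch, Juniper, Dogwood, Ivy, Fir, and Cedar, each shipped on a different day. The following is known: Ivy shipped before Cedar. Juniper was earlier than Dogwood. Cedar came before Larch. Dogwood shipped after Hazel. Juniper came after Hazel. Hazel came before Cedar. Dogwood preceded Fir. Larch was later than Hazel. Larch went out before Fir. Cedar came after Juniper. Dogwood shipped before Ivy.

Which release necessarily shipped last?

Fir

Every other release has a chain of constraints placing it before Fir, so Fir is last.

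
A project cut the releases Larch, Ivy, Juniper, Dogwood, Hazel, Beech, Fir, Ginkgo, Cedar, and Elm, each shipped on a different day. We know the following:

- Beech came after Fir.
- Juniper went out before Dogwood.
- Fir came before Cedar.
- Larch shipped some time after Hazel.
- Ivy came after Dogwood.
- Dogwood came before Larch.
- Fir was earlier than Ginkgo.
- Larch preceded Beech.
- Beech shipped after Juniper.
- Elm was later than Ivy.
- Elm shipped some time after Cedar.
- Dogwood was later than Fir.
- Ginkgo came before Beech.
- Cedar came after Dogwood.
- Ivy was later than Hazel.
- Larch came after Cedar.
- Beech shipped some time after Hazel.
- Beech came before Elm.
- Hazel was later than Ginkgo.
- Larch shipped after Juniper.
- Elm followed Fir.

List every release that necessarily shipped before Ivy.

Dogwood, Fir, Ginkgo, Hazel, Juniper

Directly stated before Ivy: Dogwood and Hazel.
Fir reaches Ivy via Fir → Dogwood → Ivy.
Ginkgo reaches Ivy via Ginkgo → Hazel → Ivy.
Juniper reaches Ivy via Juniper → Dogwood → Ivy.
No chain forces Beech (or any of the others) ahead of Ivy.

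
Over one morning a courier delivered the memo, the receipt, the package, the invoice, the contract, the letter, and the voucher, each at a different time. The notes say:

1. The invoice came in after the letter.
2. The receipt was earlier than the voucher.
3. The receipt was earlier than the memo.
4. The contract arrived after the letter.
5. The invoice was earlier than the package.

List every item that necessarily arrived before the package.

Directly stated before the package: the invoice.
The letter reaches the package via the letter → the invoice → the package.
No chain forces the contract (or any of the others) ahead of the package.

the invoice, the letter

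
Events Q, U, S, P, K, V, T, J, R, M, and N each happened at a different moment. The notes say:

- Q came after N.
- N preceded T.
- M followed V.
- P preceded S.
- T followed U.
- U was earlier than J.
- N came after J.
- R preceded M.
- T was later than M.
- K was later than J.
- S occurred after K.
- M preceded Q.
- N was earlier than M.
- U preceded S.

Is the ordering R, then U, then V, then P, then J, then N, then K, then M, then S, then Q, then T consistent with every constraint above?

yes

Check each stated constraint against the proposed order — e.g. R is ahead of M; U is ahead of T. Every pair is in the required order; nothing is violated.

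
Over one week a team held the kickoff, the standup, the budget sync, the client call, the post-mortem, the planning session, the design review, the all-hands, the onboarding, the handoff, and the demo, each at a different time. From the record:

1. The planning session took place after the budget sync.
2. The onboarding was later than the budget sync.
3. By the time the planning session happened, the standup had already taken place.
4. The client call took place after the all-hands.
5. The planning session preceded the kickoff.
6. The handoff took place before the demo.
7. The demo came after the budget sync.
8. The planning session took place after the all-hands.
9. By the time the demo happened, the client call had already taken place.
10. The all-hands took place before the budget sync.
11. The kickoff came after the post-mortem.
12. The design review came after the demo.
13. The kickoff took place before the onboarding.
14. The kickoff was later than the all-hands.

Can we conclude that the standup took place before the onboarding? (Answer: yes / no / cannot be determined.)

Chain the constraints: the standup → the planning session → the kickoff → the onboarding. Each link is directly stated, so the standup comes before the onboarding.

yes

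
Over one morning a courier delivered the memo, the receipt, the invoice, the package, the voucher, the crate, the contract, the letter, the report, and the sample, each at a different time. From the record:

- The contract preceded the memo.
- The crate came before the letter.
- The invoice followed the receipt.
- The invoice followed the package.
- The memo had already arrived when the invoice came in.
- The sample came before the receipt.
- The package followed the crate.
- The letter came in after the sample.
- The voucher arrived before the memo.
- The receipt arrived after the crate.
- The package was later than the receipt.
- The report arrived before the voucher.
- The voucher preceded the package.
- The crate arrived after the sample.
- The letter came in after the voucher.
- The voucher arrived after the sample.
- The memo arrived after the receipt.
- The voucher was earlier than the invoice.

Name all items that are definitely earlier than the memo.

the contract, the crate, the receipt, the report, the sample, the voucher

Directly stated before the memo: the contract, the receipt, and the voucher.
The crate reaches the memo via the crate → the receipt → the memo.
The report reaches the memo via the report → the voucher → the memo.
The sample reaches the memo via the sample → the receipt → the memo.
No chain forces the invoice (or any of the others) ahead of the memo.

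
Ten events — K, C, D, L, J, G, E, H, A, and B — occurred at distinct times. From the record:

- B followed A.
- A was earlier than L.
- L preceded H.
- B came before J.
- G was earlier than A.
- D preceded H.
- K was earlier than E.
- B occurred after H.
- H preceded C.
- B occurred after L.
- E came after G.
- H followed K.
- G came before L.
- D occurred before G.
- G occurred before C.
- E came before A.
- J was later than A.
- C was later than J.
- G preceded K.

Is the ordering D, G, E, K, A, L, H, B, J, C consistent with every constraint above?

no

The constraints require K before E, but in the proposed sequence E appears ahead of K. That one violation is enough.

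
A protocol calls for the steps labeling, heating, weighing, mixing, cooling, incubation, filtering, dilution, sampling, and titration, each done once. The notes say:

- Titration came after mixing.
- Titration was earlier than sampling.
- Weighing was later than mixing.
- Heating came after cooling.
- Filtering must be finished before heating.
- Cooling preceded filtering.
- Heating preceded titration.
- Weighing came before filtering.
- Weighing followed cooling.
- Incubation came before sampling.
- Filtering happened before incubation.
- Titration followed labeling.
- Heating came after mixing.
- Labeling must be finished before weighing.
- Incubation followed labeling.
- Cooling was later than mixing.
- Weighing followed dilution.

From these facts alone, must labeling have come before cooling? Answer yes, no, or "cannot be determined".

No chain of stated constraints runs from labeling to cooling, and none runs from cooling to labeling either.
So the relative order of labeling and cooling is not fixed by the given facts.

cannot be determined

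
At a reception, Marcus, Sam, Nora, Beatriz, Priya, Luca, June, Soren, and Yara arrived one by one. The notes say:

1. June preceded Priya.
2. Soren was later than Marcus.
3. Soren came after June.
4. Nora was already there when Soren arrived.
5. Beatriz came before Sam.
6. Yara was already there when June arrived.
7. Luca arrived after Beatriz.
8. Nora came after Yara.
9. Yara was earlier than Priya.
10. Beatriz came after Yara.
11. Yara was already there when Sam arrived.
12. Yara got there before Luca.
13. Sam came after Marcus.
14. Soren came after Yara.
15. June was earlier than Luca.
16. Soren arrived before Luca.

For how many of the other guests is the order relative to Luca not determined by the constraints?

2

Forced before Luca: Beatriz, June, Marcus, Nora, Soren, and Yara.
That leaves Priya and Sam with no forced order relative to Luca — 2.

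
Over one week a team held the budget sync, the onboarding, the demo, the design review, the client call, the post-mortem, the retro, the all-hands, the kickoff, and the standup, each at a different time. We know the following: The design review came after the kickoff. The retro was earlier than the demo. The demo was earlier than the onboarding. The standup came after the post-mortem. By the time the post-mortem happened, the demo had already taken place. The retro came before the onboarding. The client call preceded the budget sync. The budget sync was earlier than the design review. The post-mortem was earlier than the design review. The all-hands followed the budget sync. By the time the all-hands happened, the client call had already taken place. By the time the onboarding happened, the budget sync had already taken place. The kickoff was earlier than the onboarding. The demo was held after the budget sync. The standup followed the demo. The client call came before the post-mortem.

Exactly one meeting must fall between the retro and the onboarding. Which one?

Tracing the constraints gives the retro → the demo → the onboarding, so the demo sits after the retro and before the onboarding.
No other meeting is forced both after the retro and before the onboarding.

the demo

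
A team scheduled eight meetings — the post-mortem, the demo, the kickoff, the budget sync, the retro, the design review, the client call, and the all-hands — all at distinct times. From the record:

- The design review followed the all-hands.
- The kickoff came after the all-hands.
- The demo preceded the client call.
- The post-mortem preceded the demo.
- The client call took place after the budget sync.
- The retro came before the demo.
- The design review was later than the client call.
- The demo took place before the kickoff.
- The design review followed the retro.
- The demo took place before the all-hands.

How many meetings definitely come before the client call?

Directly stated before the client call: the budget sync and the demo.
The post-mortem reaches the client call via the post-mortem → the demo → the client call.
The retro reaches the client call via the retro → the demo → the client call.
No chain forces the kickoff (or any of the others) ahead of the client call.
That's the budget sync, the demo, the post-mortem, and the retro — 4 in all.

4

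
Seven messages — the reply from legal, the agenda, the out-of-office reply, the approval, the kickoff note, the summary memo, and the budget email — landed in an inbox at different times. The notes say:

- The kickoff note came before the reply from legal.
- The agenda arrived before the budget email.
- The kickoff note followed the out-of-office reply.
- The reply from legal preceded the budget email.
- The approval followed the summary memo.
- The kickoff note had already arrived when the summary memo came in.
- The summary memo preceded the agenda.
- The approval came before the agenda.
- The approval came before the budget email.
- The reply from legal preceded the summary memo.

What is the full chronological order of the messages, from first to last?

the out-of-office reply, the kickoff note, the reply from legal, the summary memo, the approval, the agenda, the budget email

The constraints fix every adjacent pair, so only one ordering works:
the out-of-office reply → the kickoff note → the reply from legal → the summary memo → the approval → the agenda → the budget email.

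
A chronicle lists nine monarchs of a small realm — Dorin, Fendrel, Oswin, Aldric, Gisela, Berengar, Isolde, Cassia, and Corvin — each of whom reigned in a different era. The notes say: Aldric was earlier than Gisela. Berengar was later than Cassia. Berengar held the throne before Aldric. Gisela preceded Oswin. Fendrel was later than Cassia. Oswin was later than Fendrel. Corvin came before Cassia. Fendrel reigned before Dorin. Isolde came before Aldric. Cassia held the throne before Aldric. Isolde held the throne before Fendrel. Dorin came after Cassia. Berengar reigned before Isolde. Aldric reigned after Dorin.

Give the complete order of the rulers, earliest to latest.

Corvin, Cassia, Berengar, Isolde, Fendrel, Dorin, Aldric, Gisela, Oswin

The constraints fix every adjacent pair, so only one ordering works:
Corvin → Cassia → Berengar → Isolde → Fendrel → Dorin → Aldric → Gisela → Oswin.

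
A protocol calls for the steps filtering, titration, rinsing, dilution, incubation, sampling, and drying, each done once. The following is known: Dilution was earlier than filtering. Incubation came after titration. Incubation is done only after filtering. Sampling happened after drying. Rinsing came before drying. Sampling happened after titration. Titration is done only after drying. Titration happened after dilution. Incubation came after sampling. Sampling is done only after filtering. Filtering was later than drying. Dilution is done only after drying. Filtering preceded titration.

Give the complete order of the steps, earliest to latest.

The constraints fix every adjacent pair, so only one ordering works:
rinsing → drying → dilution → filtering → titration → sampling → incubation.

rinsing, drying, dilution, filtering, titration, sampling, incubation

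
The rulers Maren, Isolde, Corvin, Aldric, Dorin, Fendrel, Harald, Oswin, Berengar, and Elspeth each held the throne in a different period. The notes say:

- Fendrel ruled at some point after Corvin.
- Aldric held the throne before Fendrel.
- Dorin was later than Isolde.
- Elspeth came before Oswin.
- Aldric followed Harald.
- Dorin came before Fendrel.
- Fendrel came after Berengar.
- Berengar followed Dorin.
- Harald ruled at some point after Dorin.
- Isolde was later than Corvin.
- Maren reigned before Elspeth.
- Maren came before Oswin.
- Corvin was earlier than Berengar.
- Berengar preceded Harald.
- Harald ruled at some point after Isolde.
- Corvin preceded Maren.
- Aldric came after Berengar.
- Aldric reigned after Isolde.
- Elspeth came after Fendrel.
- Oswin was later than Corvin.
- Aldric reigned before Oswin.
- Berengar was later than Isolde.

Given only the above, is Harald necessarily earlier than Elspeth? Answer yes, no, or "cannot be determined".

yes

Chain the constraints: Harald → Aldric → Fendrel → Elspeth. Each link is directly stated, so Harald comes before Elspeth.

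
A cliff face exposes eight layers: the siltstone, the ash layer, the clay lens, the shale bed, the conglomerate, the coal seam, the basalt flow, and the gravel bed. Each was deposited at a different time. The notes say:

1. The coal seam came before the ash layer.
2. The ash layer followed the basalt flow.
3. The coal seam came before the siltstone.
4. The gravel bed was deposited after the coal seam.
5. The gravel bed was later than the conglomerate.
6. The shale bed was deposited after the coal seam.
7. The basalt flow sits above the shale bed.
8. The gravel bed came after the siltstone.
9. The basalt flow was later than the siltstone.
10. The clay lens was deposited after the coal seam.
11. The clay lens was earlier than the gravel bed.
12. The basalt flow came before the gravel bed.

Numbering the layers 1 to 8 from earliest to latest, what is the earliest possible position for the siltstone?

2

The coal seam must come before the siltstone — 1 forced predecessor.
Nothing else is forced ahead of the siltstone, so its earliest slot is position 1 + 1 = 2.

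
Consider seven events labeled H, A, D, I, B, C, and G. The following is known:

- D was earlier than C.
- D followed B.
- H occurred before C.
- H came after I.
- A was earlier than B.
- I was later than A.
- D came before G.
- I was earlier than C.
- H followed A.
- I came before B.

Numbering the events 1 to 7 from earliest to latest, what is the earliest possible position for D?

4

A, B, and I must all come before D — 3 forced predecessors.
Nothing else is forced ahead of D, so its earliest slot is position 3 + 1 = 4.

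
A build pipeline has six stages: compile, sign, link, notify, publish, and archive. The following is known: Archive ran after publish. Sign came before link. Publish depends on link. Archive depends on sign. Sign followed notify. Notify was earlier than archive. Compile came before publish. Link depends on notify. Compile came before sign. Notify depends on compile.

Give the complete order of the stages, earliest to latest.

compile, notify, sign, link, publish, archive

The constraints fix every adjacent pair, so only one ordering works:
compile → notify → sign → link → publish → archive.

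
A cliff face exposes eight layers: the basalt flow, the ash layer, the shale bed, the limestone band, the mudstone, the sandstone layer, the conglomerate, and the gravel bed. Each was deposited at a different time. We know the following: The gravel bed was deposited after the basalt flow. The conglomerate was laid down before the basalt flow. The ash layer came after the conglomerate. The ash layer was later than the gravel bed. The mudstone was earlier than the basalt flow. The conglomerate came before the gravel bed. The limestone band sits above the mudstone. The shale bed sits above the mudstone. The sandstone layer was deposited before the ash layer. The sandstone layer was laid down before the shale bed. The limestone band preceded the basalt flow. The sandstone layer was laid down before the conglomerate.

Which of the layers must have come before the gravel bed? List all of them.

Directly stated before the gravel bed: the basalt flow and the conglomerate.
The limestone band reaches the gravel bed via the limestone band → the basalt flow → the gravel bed.
The mudstone reaches the gravel bed via the mudstone → the basalt flow → the gravel bed.
The sandstone layer reaches the gravel bed via the sandstone layer → the conglomerate → the gravel bed.
No chain forces the shale bed (or any of the others) ahead of the gravel bed.

the basalt flow, the conglomerate, the limestone band, the mudstone, the sandstone layer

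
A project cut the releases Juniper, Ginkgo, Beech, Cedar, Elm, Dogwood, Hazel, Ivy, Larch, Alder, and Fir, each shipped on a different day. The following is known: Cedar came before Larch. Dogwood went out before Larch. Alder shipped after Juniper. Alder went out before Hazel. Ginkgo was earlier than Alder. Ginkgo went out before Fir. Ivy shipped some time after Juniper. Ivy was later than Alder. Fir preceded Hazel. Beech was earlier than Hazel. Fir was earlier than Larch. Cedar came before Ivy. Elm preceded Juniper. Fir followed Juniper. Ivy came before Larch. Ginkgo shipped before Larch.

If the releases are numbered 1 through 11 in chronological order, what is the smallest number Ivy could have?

Alder, Cedar, Elm, Ginkgo, and Juniper must all come before Ivy — 5 forced predecessors.
Nothing else is forced ahead of Ivy, so its earliest slot is position 5 + 1 = 6.

6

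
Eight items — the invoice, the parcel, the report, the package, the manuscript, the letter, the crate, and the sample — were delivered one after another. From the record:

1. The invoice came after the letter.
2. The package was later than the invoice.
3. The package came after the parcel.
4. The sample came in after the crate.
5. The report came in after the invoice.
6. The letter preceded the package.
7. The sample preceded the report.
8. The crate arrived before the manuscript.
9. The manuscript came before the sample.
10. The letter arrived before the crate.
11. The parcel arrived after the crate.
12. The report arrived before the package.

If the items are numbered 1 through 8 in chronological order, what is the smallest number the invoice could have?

The letter must come before the invoice — 1 forced predecessor.
Nothing else is forced ahead of the invoice, so its earliest slot is position 1 + 1 = 2.

2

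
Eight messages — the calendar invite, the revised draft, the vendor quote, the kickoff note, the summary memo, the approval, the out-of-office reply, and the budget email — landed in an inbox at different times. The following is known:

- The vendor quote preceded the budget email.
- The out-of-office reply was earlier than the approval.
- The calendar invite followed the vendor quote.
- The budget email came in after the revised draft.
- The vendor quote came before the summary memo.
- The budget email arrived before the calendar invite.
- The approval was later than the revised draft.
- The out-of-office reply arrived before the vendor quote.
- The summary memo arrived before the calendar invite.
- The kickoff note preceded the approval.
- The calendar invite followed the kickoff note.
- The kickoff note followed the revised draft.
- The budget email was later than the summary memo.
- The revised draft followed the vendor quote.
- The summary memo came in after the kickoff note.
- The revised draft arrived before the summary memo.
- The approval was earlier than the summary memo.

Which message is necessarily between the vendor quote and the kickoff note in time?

the revised draft

Tracing the constraints gives the vendor quote → the revised draft → the kickoff note, so the revised draft sits after the vendor quote and before the kickoff note.
No other message is forced both after the vendor quote and before the kickoff note.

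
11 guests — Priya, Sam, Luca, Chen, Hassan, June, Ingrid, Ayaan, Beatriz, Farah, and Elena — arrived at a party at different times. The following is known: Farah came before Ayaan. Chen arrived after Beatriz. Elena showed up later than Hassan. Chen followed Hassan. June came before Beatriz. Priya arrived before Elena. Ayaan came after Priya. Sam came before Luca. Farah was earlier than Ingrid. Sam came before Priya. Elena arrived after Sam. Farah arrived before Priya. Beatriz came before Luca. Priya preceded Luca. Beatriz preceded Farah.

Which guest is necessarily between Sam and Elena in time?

Tracing the constraints gives Sam → Priya → Elena, so Priya sits after Sam and before Elena.
No other guest is forced both after Sam and before Elena.

Priya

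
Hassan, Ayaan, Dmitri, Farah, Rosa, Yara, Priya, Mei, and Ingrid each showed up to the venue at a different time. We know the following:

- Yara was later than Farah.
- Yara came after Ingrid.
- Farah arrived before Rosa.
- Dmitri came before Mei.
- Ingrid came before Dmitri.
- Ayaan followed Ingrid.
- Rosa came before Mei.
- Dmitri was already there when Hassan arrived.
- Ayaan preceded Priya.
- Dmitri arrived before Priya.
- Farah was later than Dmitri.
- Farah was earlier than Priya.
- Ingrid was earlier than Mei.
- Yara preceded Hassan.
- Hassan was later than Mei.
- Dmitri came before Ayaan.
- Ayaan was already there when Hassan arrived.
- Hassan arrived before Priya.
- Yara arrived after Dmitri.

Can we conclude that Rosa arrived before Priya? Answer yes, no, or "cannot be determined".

Chain the constraints: Rosa → Mei → Hassan → Priya. Each link is directly stated, so Rosa comes before Priya.

yes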